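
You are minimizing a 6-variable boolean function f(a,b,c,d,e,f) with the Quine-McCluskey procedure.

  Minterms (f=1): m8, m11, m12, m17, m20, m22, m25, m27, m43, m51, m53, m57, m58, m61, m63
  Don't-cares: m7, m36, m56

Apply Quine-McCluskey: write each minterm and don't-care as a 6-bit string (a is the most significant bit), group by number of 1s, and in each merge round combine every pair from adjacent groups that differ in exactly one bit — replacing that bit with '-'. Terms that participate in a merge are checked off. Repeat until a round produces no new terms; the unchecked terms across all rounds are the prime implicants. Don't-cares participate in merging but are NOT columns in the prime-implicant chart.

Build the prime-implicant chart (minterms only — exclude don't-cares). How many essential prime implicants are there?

[col 0] 000111, 001000*, 001011*, 001100*, 010001*, 010100*, 010110*, 011001*, 011011*, 100100, 101011*, 110011, 110101*, 111000*, 111001*, 111010*, 111101*, 111111*
[col 1] -01011, -11001, 0-1011, 001-00, 01-001, 0101-0, 0110-1, 11-101, 111-01, 1110-0, 11100-, 1111-1
Prime implicants: -01011, -11001, 0-1011, 000111, 001-00, 01-001, 0101-0, 0110-1, 100100, 11-101, 110011, 111-01, 1110-0, 11100-, 1111-1
PI chart (minterm → PIs covering it):
  8 | 001-00  (sole → essential)
  11 | -01011,0-1011
  12 | 001-00  (sole → essential)
  17 | 01-001  (sole → essential)
  20 | 0101-0  (sole → essential)
  22 | 0101-0  (sole → essential)
  25 | -11001,01-001,0110-1
  27 | 0-1011,0110-1
  43 | -01011  (sole → essential)
  51 | 110011  (sole → essential)
  53 | 11-101  (sole → essential)
  57 | -11001,111-01,11100-
  58 | 1110-0  (sole → essential)
  61 | 11-101,111-01,1111-1
  63 | 1111-1  (sole → essential)
Essential prime implicants: -01011, 001-00, 01-001, 0101-0, 11-101, 110011, 1110-0, 1111-1

8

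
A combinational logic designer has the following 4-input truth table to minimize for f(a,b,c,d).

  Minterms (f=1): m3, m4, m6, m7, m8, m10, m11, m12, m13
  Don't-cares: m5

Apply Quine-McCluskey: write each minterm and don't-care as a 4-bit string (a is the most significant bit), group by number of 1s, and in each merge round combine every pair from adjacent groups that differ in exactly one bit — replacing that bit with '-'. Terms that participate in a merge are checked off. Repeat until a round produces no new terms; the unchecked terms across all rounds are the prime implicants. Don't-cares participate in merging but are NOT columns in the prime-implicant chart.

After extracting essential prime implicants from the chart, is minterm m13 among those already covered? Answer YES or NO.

YES

[col 0] 0011*, 0100*, 0101*, 0110*, 0111*, 1000*, 1010*, 1011*, 1100*, 1101*
[col 1] -011, -100*, -101*, 0-11, 01-0*, 01-1*, 010-*, 011-*, 1-00, 10-0, 101-, 110-*
[col 2] -10-, 01--
Prime implicants: -011, -10-, 0-11, 01--, 1-00, 10-0, 101-
PI chart (minterm → PIs covering it):
  3 | -011,0-11
  4 | -10-,01--
  6 | 01--  (sole → essential)
  7 | 0-11,01--
  8 | 1-00,10-0
  10 | 10-0,101-
  11 | -011,101-
  12 | -10-,1-00
  13 | -10-  (sole → essential)
Essential prime implicants: -10-, 01--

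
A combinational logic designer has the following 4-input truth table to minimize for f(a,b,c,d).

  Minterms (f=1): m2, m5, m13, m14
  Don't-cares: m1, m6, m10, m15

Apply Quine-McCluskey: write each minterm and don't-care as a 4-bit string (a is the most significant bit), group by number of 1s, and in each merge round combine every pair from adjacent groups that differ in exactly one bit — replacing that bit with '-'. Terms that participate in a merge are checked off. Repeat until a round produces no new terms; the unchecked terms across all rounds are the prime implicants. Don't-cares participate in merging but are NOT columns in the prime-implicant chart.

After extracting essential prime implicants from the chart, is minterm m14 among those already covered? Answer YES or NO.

[col 0] 0001*, 0010*, 0101*, 0110*, 1010*, 1101*, 1110*, 1111*
[col 1] -010*, -101, -110*, 0-01, 0-10*, 1-10*, 11-1, 111-
[col 2] --10
Prime implicants: --10, -101, 0-01, 11-1, 111-
PI chart (minterm → PIs covering it):
  2 | --10  (sole → essential)
  5 | -101,0-01
  13 | -101,11-1
  14 | --10,111-
Essential prime implicants: --10

YES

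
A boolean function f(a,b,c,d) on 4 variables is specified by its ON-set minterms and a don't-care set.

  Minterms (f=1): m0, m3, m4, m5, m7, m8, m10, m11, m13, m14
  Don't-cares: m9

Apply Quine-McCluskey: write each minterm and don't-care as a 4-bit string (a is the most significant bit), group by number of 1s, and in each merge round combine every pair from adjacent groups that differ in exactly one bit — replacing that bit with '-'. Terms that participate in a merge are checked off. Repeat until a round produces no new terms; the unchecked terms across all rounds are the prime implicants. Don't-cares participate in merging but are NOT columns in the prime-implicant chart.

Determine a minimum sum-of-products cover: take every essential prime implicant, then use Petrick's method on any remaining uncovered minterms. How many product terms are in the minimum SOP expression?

size-2^0 implicants → 0000(✓)  0011(✓)  0100(✓)  0101(✓)  0111(✓)  1000(✓)  1001(✓)  1010(✓)  1011(✓)  1101(✓)  1110(✓)
size-2^1 implicants → -000  -011  -101  0-00  0-11  01-1  010-  1-01  1-10  10-0(✓)  10-1(✓)  100-(✓)  101-(✓)
size-2^2 implicants → 10--
Unchecked terms (primes): -000, -011, -101, 0-00, 0-11, 01-1, 010-, 1-01, 1-10, 10--
Minterm coverage:
  m0 ⊆ -000,0-00
  m3 ⊆ -011,0-11
  m4 ⊆ 0-00,010-
  m5 ⊆ -101,01-1,010-
  m7 ⊆ 0-11,01-1
  m8 ⊆ -000,10--
  m10 ⊆ 1-10,10--
  m11 ⊆ -011,10--
  m13 ⊆ -101,1-01
  m14 ⊆ 1-10 [E]
E = {1-10}
Petrick residual → -101, 0-00, 0-11, 10--
Cover = bc'd + a'c'd' + a'cd + acd' + ab'  |cover|=5

5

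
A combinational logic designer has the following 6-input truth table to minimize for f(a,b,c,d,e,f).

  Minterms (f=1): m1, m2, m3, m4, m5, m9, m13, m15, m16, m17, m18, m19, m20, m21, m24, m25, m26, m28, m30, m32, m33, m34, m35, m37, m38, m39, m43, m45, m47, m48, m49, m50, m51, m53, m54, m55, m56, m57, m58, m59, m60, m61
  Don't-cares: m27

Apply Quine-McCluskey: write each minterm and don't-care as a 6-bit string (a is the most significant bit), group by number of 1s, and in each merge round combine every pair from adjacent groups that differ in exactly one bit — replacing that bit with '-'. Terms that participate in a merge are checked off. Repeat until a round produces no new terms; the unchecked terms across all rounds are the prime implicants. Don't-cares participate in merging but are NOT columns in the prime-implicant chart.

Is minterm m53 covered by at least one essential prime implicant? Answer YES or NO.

size-2^0 implicants → 000001(✓)  000010(✓)  000011(✓)  000100(✓)  000101(✓)  001001(✓)  001101(✓)  001111(✓)  010000(✓)  010001(✓)  010010(✓)  010011(✓)  010100(✓)  010101(✓)  011000(✓)  011001(✓)  011010(✓)  011011(✓)  011100(✓)  011110(✓)  100000(✓)  100001(✓)  100010(✓)  100011(✓)  100101(✓)  100110(✓)  100111(✓)  101011(✓)  101101(✓)  101111(✓)  110000(✓)  110001(✓)  110010(✓)  110011(✓)  110101(✓)  110110(✓)  110111(✓)  111000(✓)  111001(✓)  111010(✓)  111011(✓)  111100(✓)  111101(✓)
size-2^1 implicants → -00001(✓)  -00010(✓)  -00011(✓)  -00101(✓)  -01101(✓)  -01111(✓)  -10000(✓)  -10001(✓)  -10010(✓)  -10011(✓)  -10101(✓)  -11000(✓)  -11001(✓)  -11010(✓)  -11011(✓)  -11100(✓)  0-0001(✓)  0-0010(✓)  0-0011(✓)  0-0100(✓)  0-0101(✓)  0-1001(✓)  00-001(✓)  00-101(✓)  000-01(✓)  0000-1(✓)  00001-(✓)  00010-(✓)  001-01(✓)  0011-1(✓)  01-000(✓)  01-001(✓)  01-010(✓)  01-011(✓)  01-100(✓)  010-00(✓)  010-01(✓)  0100-0(✓)  0100-1(✓)  01000-(✓)  01001-(✓)  01010-(✓)  011-00(✓)  011-10(✓)  0110-0(✓)  0110-1(✓)  01100-(✓)  01101-(✓)  0111-0(✓)  1-0000(✓)  1-0001(✓)  1-0010(✓)  1-0011(✓)  1-0101(✓)  1-0110(✓)  1-0111(✓)  1-1011(✓)  1-1101(✓)  10-011(✓)  10-101(✓)  10-111(✓)  100-01(✓)  100-10(✓)  100-11(✓)  1000-0(✓)  1000-1(✓)  10000-(✓)  10001-(✓)  1001-1(✓)  10011-(✓)  101-11(✓)  1011-1(✓)  11-000(✓)  11-001(✓)  11-010(✓)  11-011(✓)  11-101(✓)  110-01(✓)  110-10(✓)  110-11(✓)  1100-0(✓)  1100-1(✓)  11000-(✓)  11001-(✓)  1101-1(✓)  11011-(✓)  111-00(✓)  111-01(✓)  1110-0(✓)  1110-1(✓)  11100-(✓)  11101-(✓)  11110-(✓)
size-2^2 implicants → --0001(✓)  --0010(✓)  --0011(✓)  --0101(✓)  -0-101  -00-01(✓)  -000-1(✓)  -0001-(✓)  -011-1  -1-000(✓)  -1-001(✓)  -1-010(✓)  -1-011(✓)  -10-01(✓)  -100-0(✓)  -100-1(✓)  -1000-(✓)  -1001-(✓)  -11-00  -110-0(✓)  -110-1(✓)  -1100-(✓)  -1101-(✓)  0--001  0-0-01(✓)  0-00-1(✓)  0-001-(✓)  0-010-  00--01  01--00  01-0-0(✓)  01-0-1(✓)  01-00-(✓)  01-01-(✓)  010-0-  0100--(✓)  011--0  0110--(✓)  1--011  1--101  1-0-01(✓)  1-0-10(✓)  1-0-11(✓)  1-00-0(✓)  1-00-1(✓)  1-000-(✓)  1-001-(✓)  1-01-1(✓)  1-011-(✓)  10--11  10-1-1  100--1(✓)  100-1-(✓)  1000--(✓)  11--01  11-0-0(✓)  11-0-1(✓)  11-00-(✓)  11-01-(✓)  110--1(✓)  110-1-(✓)  1100--(✓)  111-0-  1110--(✓)
size-2^3 implicants → --0-01  --00-1  --001-  -1-0-0(✓)  -1-0-1(✓)  -1-00-(✓)  -1-01-(✓)  -100--(✓)  -110--(✓)  01-0--(✓)  1-0--1  1-0-1-  1-00--  11-0--(✓)
size-2^4 implicants → -1-0--
Unchecked terms (primes): --0-01, --00-1, --001-, -0-101, -011-1, -1-0--, -11-00, 0--001, 0-010-, 00--01, 01--00, 010-0-, 011--0, 1--011, 1--101, 1-0--1, 1-0-1-, 1-00--, 10--11, 10-1-1, 11--01, 111-0-
Minterm coverage:
  m1 ⊆ --0-01,--00-1,0--001,00--01
  m2 ⊆ --001- [E]
  m3 ⊆ --00-1,--001-
  m4 ⊆ 0-010- [E]
  m5 ⊆ --0-01,-0-101,0-010-,00--01
  m9 ⊆ 0--001,00--01
  m13 ⊆ -0-101,-011-1,00--01
  m15 ⊆ -011-1 [E]
  m16 ⊆ -1-0--,01--00,010-0-
  m17 ⊆ --0-01,--00-1,-1-0--,0--001,010-0-
  m18 ⊆ --001-,-1-0--
  m19 ⊆ --00-1,--001-,-1-0--
  m20 ⊆ 0-010-,01--00,010-0-
  m21 ⊆ --0-01,0-010-,010-0-
  m24 ⊆ -1-0--,-11-00,01--00,011--0
  m25 ⊆ -1-0--,0--001
  m26 ⊆ -1-0--,011--0
  m28 ⊆ -11-00,01--00,011--0
  m30 ⊆ 011--0 [E]
  m32 ⊆ 1-00-- [E]
  m33 ⊆ --0-01,--00-1,1-0--1,1-00--
  m34 ⊆ --001-,1-0-1-,1-00--
  m35 ⊆ --00-1,--001-,1--011,1-0--1,1-0-1-,1-00--,10--11
  m37 ⊆ --0-01,-0-101,1--101,1-0--1,10-1-1
  m38 ⊆ 1-0-1- [E]
  m39 ⊆ 1-0--1,1-0-1-,10--11,10-1-1
  m43 ⊆ 1--011,10--11
  m45 ⊆ -0-101,-011-1,1--101,10-1-1
  m47 ⊆ -011-1,10--11,10-1-1
  m48 ⊆ -1-0--,1-00--
  m49 ⊆ --0-01,--00-1,-1-0--,1-0--1,1-00--,11--01
  m50 ⊆ --001-,-1-0--,1-0-1-,1-00--
  m51 ⊆ --00-1,--001-,-1-0--,1--011,1-0--1,1-0-1-,1-00--
  m53 ⊆ --0-01,1--101,1-0--1,11--01
  m54 ⊆ 1-0-1- [E]
  m55 ⊆ 1-0--1,1-0-1-
  m56 ⊆ -1-0--,-11-00,111-0-
  m57 ⊆ -1-0--,11--01,111-0-
  m58 ⊆ -1-0-- [E]
  m59 ⊆ -1-0--,1--011
  m60 ⊆ -11-00,111-0-
  m61 ⊆ 1--101,11--01,111-0-
E = {--001-, -011-1, -1-0--, 0-010-, 011--0, 1-0-1-, 1-00--}

NO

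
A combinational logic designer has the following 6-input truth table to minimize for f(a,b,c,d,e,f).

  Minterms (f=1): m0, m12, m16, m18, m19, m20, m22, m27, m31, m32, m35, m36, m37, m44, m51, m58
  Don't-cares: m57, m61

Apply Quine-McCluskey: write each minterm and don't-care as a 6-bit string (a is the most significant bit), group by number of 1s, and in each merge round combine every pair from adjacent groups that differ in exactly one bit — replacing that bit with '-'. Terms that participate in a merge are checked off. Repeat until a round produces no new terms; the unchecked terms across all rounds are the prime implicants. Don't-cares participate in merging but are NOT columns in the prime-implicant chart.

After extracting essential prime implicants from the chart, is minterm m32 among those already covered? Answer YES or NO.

size-2^0 implicants → 000000(✓)  001100(✓)  010000(✓)  010010(✓)  010011(✓)  010100(✓)  010110(✓)  011011(✓)  011111(✓)  100000(✓)  100011(✓)  100100(✓)  100101(✓)  101100(✓)  110011(✓)  111001(✓)  111010  111101(✓)
size-2^1 implicants → -00000  -01100  -10011  0-0000  01-011  010-00(✓)  010-10(✓)  0100-0(✓)  01001-  0101-0(✓)  011-11  1-0011  10-100  100-00  10010-  111-01
size-2^2 implicants → 010--0
Unchecked terms (primes): -00000, -01100, -10011, 0-0000, 01-011, 010--0, 01001-, 011-11, 1-0011, 10-100, 100-00, 10010-, 111-01, 111010
Minterm coverage:
  m0 ⊆ -00000,0-0000
  m12 ⊆ -01100 [E]
  m16 ⊆ 0-0000,010--0
  m18 ⊆ 010--0,01001-
  m19 ⊆ -10011,01-011,01001-
  m20 ⊆ 010--0 [E]
  m22 ⊆ 010--0 [E]
  m27 ⊆ 01-011,011-11
  m31 ⊆ 011-11 [E]
  m32 ⊆ -00000,100-00
  m35 ⊆ 1-0011 [E]
  m36 ⊆ 10-100,100-00,10010-
  m37 ⊆ 10010- [E]
  m44 ⊆ -01100,10-100
  m51 ⊆ -10011,1-0011
  m58 ⊆ 111010 [E]
E = {-01100, 010--0, 011-11, 1-0011, 10010-, 111010}

NO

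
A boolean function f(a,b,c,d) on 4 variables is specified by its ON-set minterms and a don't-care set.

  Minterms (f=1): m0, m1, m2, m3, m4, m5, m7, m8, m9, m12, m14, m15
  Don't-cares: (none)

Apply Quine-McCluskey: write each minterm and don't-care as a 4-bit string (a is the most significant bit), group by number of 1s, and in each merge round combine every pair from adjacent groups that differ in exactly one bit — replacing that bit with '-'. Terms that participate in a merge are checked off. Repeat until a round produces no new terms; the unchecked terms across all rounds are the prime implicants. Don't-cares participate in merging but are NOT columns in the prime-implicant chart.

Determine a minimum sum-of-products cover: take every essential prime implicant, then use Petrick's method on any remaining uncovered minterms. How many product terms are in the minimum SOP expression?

5

[col 0] 0000*, 0001*, 0010*, 0011*, 0100*, 0101*, 0111*, 1000*, 1001*, 1100*, 1110*, 1111*
[col 1] -000*, -001*, -100*, -111, 0-00*, 0-01*, 0-11*, 00-0*, 00-1*, 000-*, 001-*, 01-1*, 010-*, 1-00*, 100-*, 11-0, 111-
[col 2] --00, -00-, 0--1, 0-0-, 00--
Prime implicants: --00, -00-, -111, 0--1, 0-0-, 00--, 11-0, 111-
PI chart (minterm → PIs covering it):
  0 | --00,-00-,0-0-,00--
  1 | -00-,0--1,0-0-,00--
  2 | 00--  (sole → essential)
  3 | 0--1,00--
  4 | --00,0-0-
  5 | 0--1,0-0-
  7 | -111,0--1
  8 | --00,-00-
  9 | -00-  (sole → essential)
  12 | --00,11-0
  14 | 11-0,111-
  15 | -111,111-
Essential prime implicants: -00-, 00--
Petrick residual → --00, 0--1, 111-
Minimum SOP uses 5 PIs: c'd' + b'c' + a'd + a'b' + abc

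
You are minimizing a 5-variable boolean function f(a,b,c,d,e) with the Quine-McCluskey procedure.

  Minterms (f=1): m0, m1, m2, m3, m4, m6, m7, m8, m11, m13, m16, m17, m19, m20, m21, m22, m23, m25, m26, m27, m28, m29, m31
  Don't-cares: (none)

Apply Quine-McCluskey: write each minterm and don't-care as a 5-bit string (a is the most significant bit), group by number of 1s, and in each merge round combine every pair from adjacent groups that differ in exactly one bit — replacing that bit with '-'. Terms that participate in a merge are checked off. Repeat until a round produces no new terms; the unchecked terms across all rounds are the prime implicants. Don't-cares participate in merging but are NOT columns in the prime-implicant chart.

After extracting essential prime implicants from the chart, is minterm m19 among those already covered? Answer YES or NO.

YES

Round 0: 00000✓ 00001✓ 00010✓ 00011✓ 00100✓ 00110✓ 00111✓ 01000✓ 01011✓ 01101✓ 10000✓ 10001✓ 10011✓ 10100✓ 10101✓ 10110✓ 10111✓ 11001✓ 11010✓ 11011✓ 11100✓ 11101✓ 11111✓
Round 1: -0000✓ -0001✓ -0011✓ -0100✓ -0110✓ -0111✓ -1011✓ -1101 0-000 0-011✓ 00-00✓ 00-10✓ 00-11✓ 000-0✓ 000-1✓ 0000-✓ 0001-✓ 001-0✓ 0011-✓ 1-001✓ 1-011✓ 1-100✓ 1-101✓ 1-111✓ 10-00✓ 10-01✓ 10-11✓ 100-1✓ 1000-✓ 101-0✓ 101-1✓ 1010-✓ 1011-✓ 11-01✓ 11-11✓ 110-1✓ 1101- 111-1✓ 1110-✓
Round 2: --011 -0-00 -0-11 -00-1 -000- -01-0 -011- 00--0 00-1- 000-- 1--01✓ 1--11✓ 1-0-1✓ 1-1-1✓ 1-10- 10--1✓ 10-0- 101-- 11--1✓
Round 3: 1---1
PIs = {--011, -0-00, -0-11, -00-1, -000-, -01-0, -011-, -1101, 0-000, 00--0, 00-1-, 000--, 1---1, 1-10-, 10-0-, 101--, 1101-}
Coverage chart:
  m0: -0-00,-000-,0-000,00--0,000--
  m1: -00-1,-000-,000--
  m2: 00--0,00-1-,000--
  m3: --011,-0-11,-00-1,00-1-,000--
  m4: -0-00,-01-0,00--0
  m6: -01-0,-011-,00--0,00-1-
  m7: -0-11,-011-,00-1-
  m8: 0-000 ←essential
  m11: --011 ←essential
  m13: -1101 ←essential
  m16: -0-00,-000-,10-0-
  m17: -00-1,-000-,1---1,10-0-
  m19: --011,-0-11,-00-1,1---1
  m20: -0-00,-01-0,1-10-,10-0-,101--
  m21: 1---1,1-10-,10-0-,101--
  m22: -01-0,-011-,101--
  m23: -0-11,-011-,1---1,101--
  m25: 1---1 ←essential
  m26: 1101- ←essential
  m27: --011,1---1,1101-
  m28: 1-10- ←essential
  m29: -1101,1---1,1-10-
  m31: 1---1 ←essential
Essential: --011, -1101, 0-000, 1---1, 1-10-, 1101-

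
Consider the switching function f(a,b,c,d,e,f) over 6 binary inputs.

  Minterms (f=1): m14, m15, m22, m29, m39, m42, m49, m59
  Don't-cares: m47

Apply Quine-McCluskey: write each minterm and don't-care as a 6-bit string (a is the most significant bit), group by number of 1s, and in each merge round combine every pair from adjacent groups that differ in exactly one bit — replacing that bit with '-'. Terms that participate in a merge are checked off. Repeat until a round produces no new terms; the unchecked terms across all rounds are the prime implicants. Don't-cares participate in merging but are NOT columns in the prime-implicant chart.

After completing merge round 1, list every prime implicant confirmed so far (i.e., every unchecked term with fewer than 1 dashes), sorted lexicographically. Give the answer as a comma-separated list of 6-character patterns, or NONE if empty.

size-2^0 implicants → 001110(✓)  001111(✓)  010110  011101  100111(✓)  101010  101111(✓)  110001  111011
size-2^1 implicants → -01111  00111-  10-111
Unchecked terms (primes): -01111, 00111-, 010110, 011101, 10-111, 101010, 110001, 111011

010110, 011101, 101010, 110001, 111011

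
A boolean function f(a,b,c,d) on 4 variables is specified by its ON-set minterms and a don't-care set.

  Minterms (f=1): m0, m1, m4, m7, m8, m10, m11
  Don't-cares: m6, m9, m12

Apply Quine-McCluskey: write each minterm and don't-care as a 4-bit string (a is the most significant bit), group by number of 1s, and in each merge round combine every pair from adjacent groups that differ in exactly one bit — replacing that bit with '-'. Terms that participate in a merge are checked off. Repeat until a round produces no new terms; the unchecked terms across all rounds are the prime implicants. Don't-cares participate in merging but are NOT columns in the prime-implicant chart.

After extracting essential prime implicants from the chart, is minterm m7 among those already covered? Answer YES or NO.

[col 0] 0000*, 0001*, 0100*, 0110*, 0111*, 1000*, 1001*, 1010*, 1011*, 1100*
[col 1] -000*, -001*, -100*, 0-00*, 000-*, 01-0, 011-, 1-00*, 10-0*, 10-1*, 100-*, 101-*
[col 2] --00, -00-, 10--
Prime implicants: --00, -00-, 01-0, 011-, 10--
PI chart (minterm → PIs covering it):
  0 | --00,-00-
  1 | -00-  (sole → essential)
  4 | --00,01-0
  7 | 011-  (sole → essential)
  8 | --00,-00-,10--
  10 | 10--  (sole → essential)
  11 | 10--  (sole → essential)
Essential prime implicants: -00-, 011-, 10--

YES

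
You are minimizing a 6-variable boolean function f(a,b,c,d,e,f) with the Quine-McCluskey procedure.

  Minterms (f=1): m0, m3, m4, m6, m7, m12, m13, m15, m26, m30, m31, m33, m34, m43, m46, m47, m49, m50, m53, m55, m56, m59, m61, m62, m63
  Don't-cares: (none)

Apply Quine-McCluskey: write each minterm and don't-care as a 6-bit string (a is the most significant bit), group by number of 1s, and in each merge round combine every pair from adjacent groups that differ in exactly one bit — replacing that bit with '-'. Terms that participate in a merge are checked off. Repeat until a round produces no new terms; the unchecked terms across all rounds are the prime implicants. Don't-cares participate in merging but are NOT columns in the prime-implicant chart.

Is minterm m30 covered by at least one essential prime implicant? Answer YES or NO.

YES

[col 0] 000000*, 000011*, 000100*, 000110*, 000111*, 001100*, 001101*, 001111*, 011010*, 011110*, 011111*, 100001*, 100010*, 101011*, 101110*, 101111*, 110001*, 110010*, 110101*, 110111*, 111000, 111011*, 111101*, 111110*, 111111*
[col 1] -01111*, -11110*, -11111*, 0-1111*, 00-100, 00-111, 000-00, 000-11, 0001-0, 00011-, 0011-1, 00110-, 011-10, 01111-*, 1-0001, 1-0010, 1-1011*, 1-1110*, 1-1111*, 101-11*, 10111-*, 11-101*, 11-111*, 110-01, 1101-1*, 111-11*, 1111-1*, 11111-*
[col 2] --1111, -1111-, 1-1-11, 1-111-, 11-1-1
Prime implicants: --1111, -1111-, 00-100, 00-111, 000-00, 000-11, 0001-0, 00011-, 0011-1, 00110-, 011-10, 1-0001, 1-0010, 1-1-11, 1-111-, 11-1-1, 110-01, 111000
PI chart (minterm → PIs covering it):
  0 | 000-00  (sole → essential)
  3 | 000-11  (sole → essential)
  4 | 00-100,000-00,0001-0
  6 | 0001-0,00011-
  7 | 00-111,000-11,00011-
  12 | 00-100,00110-
  13 | 0011-1,00110-
  15 | --1111,00-111,0011-1
  26 | 011-10  (sole → essential)
  30 | -1111-,011-10
  31 | --1111,-1111-
  33 | 1-0001  (sole → essential)
  34 | 1-0010  (sole → essential)
  43 | 1-1-11  (sole → essential)
  46 | 1-111-  (sole → essential)
  47 | --1111,1-1-11,1-111-
  49 | 1-0001,110-01
  50 | 1-0010  (sole → essential)
  53 | 11-1-1,110-01
  55 | 11-1-1  (sole → essential)
  56 | 111000  (sole → essential)
  59 | 1-1-11  (sole → essential)
  61 | 11-1-1  (sole → essential)
  62 | -1111-,1-111-
  63 | --1111,-1111-,1-1-11,1-111-,11-1-1
Essential prime implicants: 000-00, 000-11, 011-10, 1-0001, 1-0010, 1-1-11, 1-111-, 11-1-1, 111000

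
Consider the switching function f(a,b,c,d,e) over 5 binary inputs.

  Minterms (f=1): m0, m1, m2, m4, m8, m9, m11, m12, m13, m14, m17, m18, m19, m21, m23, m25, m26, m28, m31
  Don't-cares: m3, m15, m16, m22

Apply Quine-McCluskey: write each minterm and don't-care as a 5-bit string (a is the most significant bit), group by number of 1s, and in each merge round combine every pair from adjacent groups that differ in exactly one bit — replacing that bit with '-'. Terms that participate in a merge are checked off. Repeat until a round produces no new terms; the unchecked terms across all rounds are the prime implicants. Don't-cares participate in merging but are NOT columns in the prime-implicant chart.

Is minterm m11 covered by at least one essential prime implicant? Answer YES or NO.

[col 0] 00000*, 00001*, 00010*, 00011*, 00100*, 01000*, 01001*, 01011*, 01100*, 01101*, 01110*, 01111*, 10000*, 10001*, 10010*, 10011*, 10101*, 10110*, 10111*, 11001*, 11010*, 11100*, 11111*
[col 1] -0000*, -0001*, -0010*, -0011*, -1001*, -1100, -1111, 0-000*, 0-001*, 0-011*, 0-100*, 00-00*, 000-0*, 000-1*, 0000-*, 0001-*, 01-00*, 01-01*, 01-11*, 010-1*, 0100-*, 011-0*, 011-1*, 0110-*, 0111-*, 1-001*, 1-010, 1-111, 10-01*, 10-10*, 10-11*, 100-0*, 100-1*, 1000-*, 1001-*, 101-1*, 1011-*
[col 2] --001, -00-0*, -00-1*, -000-*, -001-*, 0--00, 0-0-1, 0-00-, 000--*, 01--1, 01-0-, 011--, 10--1, 10-1-, 100--*
[col 3] -00--
Prime implicants: --001, -00--, -1100, -1111, 0--00, 0-0-1, 0-00-, 01--1, 01-0-, 011--, 1-010, 1-111, 10--1, 10-1-
PI chart (minterm → PIs covering it):
  0 | -00--,0--00,0-00-
  1 | --001,-00--,0-0-1,0-00-
  2 | -00--  (sole → essential)
  4 | 0--00  (sole → essential)
  8 | 0--00,0-00-,01-0-
  9 | --001,0-0-1,0-00-,01--1,01-0-
  11 | 0-0-1,01--1
  12 | -1100,0--00,01-0-,011--
  13 | 01--1,01-0-,011--
  14 | 011--  (sole → essential)
  17 | --001,-00--,10--1
  18 | -00--,1-010,10-1-
  19 | -00--,10--1,10-1-
  21 | 10--1  (sole → essential)
  23 | 1-111,10--1,10-1-
  25 | --001  (sole → essential)
  26 | 1-010  (sole → essential)
  28 | -1100  (sole → essential)
  31 | -1111,1-111
Essential prime implicants: --001, -00--, -1100, 0--00, 011--, 1-010, 10--1

NO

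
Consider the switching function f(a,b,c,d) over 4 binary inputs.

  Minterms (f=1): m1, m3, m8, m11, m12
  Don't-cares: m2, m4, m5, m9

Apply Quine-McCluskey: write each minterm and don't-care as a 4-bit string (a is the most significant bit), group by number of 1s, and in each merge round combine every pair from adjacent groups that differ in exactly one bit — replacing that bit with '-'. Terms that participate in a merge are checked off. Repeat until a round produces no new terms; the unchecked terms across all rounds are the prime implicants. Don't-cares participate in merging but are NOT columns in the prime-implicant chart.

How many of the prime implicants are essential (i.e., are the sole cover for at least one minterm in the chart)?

[col 0] 0001*, 0010*, 0011*, 0100*, 0101*, 1000*, 1001*, 1011*, 1100*
[col 1] -001*, -011*, -100, 0-01, 00-1*, 001-, 010-, 1-00, 10-1*, 100-
[col 2] -0-1
Prime implicants: -0-1, -100, 0-01, 001-, 010-, 1-00, 100-
PI chart (minterm → PIs covering it):
  1 | -0-1,0-01
  3 | -0-1,001-
  8 | 1-00,100-
  11 | -0-1  (sole → essential)
  12 | -100,1-00
Essential prime implicants: -0-1

1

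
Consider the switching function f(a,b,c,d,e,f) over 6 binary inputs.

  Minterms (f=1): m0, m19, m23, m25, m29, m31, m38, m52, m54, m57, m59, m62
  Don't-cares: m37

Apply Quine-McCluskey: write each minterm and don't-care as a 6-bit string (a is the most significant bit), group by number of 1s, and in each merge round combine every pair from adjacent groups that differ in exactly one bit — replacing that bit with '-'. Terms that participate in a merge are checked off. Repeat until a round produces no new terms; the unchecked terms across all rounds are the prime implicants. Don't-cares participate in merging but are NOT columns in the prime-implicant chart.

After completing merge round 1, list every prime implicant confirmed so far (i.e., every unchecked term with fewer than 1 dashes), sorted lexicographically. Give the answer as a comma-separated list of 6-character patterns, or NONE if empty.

000000, 100101

Round 0: 000000 010011✓ 010111✓ 011001✓ 011101✓ 011111✓ 100101 100110✓ 110100✓ 110110✓ 111001✓ 111011✓ 111110✓
Round 1: -11001 01-111 010-11 011-01 0111-1 1-0110 11-110 1101-0 1110-1
PIs = {-11001, 000000, 01-111, 010-11, 011-01, 0111-1, 1-0110, 100101, 11-110, 1101-0, 1110-1}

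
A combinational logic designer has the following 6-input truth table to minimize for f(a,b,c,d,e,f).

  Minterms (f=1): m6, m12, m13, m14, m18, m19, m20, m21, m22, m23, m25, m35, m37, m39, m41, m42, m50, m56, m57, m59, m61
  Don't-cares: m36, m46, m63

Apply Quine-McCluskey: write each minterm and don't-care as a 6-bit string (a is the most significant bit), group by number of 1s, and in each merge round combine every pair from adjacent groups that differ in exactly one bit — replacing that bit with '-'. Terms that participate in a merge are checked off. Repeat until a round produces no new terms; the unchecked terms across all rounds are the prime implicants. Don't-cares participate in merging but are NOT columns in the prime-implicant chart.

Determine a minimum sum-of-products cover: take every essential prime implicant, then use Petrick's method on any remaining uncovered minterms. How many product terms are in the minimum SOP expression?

12

size-2^0 implicants → 000110(✓)  001100(✓)  001101(✓)  001110(✓)  010010(✓)  010011(✓)  010100(✓)  010101(✓)  010110(✓)  010111(✓)  011001(✓)  100011(✓)  100100(✓)  100101(✓)  100111(✓)  101001(✓)  101010(✓)  101110(✓)  110010(✓)  111000(✓)  111001(✓)  111011(✓)  111101(✓)  111111(✓)
size-2^1 implicants → -01110  -10010  -11001  0-0110  00-110  0011-0  00110-  010-10(✓)  010-11(✓)  01001-(✓)  0101-0(✓)  0101-1(✓)  01010-(✓)  01011-(✓)  1-1001  100-11  1001-1  10010-  101-10  111-01(✓)  111-11(✓)  1110-1(✓)  11100-  1111-1(✓)
size-2^2 implicants → 010-1-  0101--  111--1
Unchecked terms (primes): -01110, -10010, -11001, 0-0110, 00-110, 0011-0, 00110-, 010-1-, 0101--, 1-1001, 100-11, 1001-1, 10010-, 101-10, 111--1, 11100-
Minterm coverage:
  m6 ⊆ 0-0110,00-110
  m12 ⊆ 0011-0,00110-
  m13 ⊆ 00110- [E]
  m14 ⊆ -01110,00-110,0011-0
  m18 ⊆ -10010,010-1-
  m19 ⊆ 010-1- [E]
  m20 ⊆ 0101-- [E]
  m21 ⊆ 0101-- [E]
  m22 ⊆ 0-0110,010-1-,0101--
  m23 ⊆ 010-1-,0101--
  m25 ⊆ -11001 [E]
  m35 ⊆ 100-11 [E]
  m37 ⊆ 1001-1,10010-
  m39 ⊆ 100-11,1001-1
  m41 ⊆ 1-1001 [E]
  m42 ⊆ 101-10 [E]
  m50 ⊆ -10010 [E]
  m56 ⊆ 11100- [E]
  m57 ⊆ -11001,1-1001,111--1,11100-
  m59 ⊆ 111--1 [E]
  m61 ⊆ 111--1 [E]
E = {-10010, -11001, 00110-, 010-1-, 0101--, 1-1001, 100-11, 101-10, 111--1, 11100-}
Petrick residual → 00-110, 1001-1
Cover = bc'd'ef' + bcd'e'f + a'b'def' + a'b'cde' + a'bc'e + a'bc'd + acd'e'f + ab'c'ef + ab'c'df + ab'cef' + abcf + abcd'e'  |cover|=12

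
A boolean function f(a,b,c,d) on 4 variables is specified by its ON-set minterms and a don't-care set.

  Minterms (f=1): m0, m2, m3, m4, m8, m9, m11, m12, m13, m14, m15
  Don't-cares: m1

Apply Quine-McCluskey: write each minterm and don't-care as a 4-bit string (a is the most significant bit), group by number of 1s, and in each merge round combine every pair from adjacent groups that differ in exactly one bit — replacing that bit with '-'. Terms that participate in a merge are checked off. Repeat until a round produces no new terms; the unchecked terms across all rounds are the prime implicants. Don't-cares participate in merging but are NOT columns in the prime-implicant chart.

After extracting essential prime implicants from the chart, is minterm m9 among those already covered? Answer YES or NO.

[col 0] 0000*, 0001*, 0010*, 0011*, 0100*, 1000*, 1001*, 1011*, 1100*, 1101*, 1110*, 1111*
[col 1] -000*, -001*, -011*, -100*, 0-00*, 00-0*, 00-1*, 000-*, 001-*, 1-00*, 1-01*, 1-11*, 10-1*, 100-*, 11-0*, 11-1*, 110-*, 111-*
[col 2] --00, -0-1, -00-, 00--, 1--1, 1-0-, 11--
Prime implicants: --00, -0-1, -00-, 00--, 1--1, 1-0-, 11--
PI chart (minterm → PIs covering it):
  0 | --00,-00-,00--
  2 | 00--  (sole → essential)
  3 | -0-1,00--
  4 | --00  (sole → essential)
  8 | --00,-00-,1-0-
  9 | -0-1,-00-,1--1,1-0-
  11 | -0-1,1--1
  12 | --00,1-0-,11--
  13 | 1--1,1-0-,11--
  14 | 11--  (sole → essential)
  15 | 1--1,11--
Essential prime implicants: --00, 00--, 11--

NO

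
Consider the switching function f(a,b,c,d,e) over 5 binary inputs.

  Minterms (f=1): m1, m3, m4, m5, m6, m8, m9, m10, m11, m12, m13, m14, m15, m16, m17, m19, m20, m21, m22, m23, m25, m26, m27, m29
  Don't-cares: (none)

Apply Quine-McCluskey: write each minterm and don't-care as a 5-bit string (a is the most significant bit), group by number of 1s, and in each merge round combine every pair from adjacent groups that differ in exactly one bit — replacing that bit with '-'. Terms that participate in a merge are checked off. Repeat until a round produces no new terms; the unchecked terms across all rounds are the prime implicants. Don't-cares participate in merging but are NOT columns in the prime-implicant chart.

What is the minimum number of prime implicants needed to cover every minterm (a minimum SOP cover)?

7

Round 0: 00001✓ 00011✓ 00100✓ 00101✓ 00110✓ 01000✓ 01001✓ 01010✓ 01011✓ 01100✓ 01101✓ 01110✓ 01111✓ 10000✓ 10001✓ 10011✓ 10100✓ 10101✓ 10110✓ 10111✓ 11001✓ 11010✓ 11011✓ 11101✓
Round 1: -0001✓ -0011✓ -0100✓ -0101✓ -0110✓ -1001✓ -1010✓ -1011✓ -1101✓ 0-001✓ 0-011✓ 0-100✓ 0-101✓ 0-110✓ 00-01✓ 000-1✓ 001-0✓ 0010-✓ 01-00✓ 01-01✓ 01-10✓ 01-11✓ 010-0✓ 010-1✓ 0100-✓ 0101-✓ 011-0✓ 011-1✓ 0110-✓ 0111-✓ 1-001✓ 1-011✓ 1-101✓ 10-00✓ 10-01✓ 10-11✓ 100-1✓ 1000-✓ 101-0✓ 101-1✓ 1010-✓ 1011-✓ 11-01✓ 110-1✓ 1101-✓
Round 2: --001✓ --011✓ --101✓ -0-01✓ -00-1✓ -01-0 -010- -1-01✓ -10-1✓ -101- 0--01✓ 0-0-1✓ 0-1-0 0-10- 01--0✓ 01--1✓ 01-0-✓ 01-1-✓ 010--✓ 011--✓ 1--01✓ 1-0-1✓ 10--1 10-0- 101--
Round 3: ---01 --0-1 01---
PIs = {---01, --0-1, -01-0, -010-, -101-, 0-1-0, 0-10-, 01---, 10--1, 10-0-, 101--}
Coverage chart:
  m1: ---01,--0-1
  m3: --0-1 ←essential
  m4: -01-0,-010-,0-1-0,0-10-
  m5: ---01,-010-,0-10-
  m6: -01-0,0-1-0
  m8: 01--- ←essential
  m9: ---01,--0-1,01---
  m10: -101-,01---
  m11: --0-1,-101-,01---
  m12: 0-1-0,0-10-,01---
  m13: ---01,0-10-,01---
  m14: 0-1-0,01---
  m15: 01--- ←essential
  m16: 10-0- ←essential
  m17: ---01,--0-1,10--1,10-0-
  m19: --0-1,10--1
  m20: -01-0,-010-,10-0-,101--
  m21: ---01,-010-,10--1,10-0-,101--
  m22: -01-0,101--
  m23: 10--1,101--
  m25: ---01,--0-1
  m26: -101- ←essential
  m27: --0-1,-101-
  m29: ---01 ←essential
Essential: ---01, --0-1, -101-, 01---, 10-0-
Petrick residual → -01-0, 10--1
Min cover (7 terms): d'e + c'e + b'ce' + bc'd + a'b + ab'e + ab'd'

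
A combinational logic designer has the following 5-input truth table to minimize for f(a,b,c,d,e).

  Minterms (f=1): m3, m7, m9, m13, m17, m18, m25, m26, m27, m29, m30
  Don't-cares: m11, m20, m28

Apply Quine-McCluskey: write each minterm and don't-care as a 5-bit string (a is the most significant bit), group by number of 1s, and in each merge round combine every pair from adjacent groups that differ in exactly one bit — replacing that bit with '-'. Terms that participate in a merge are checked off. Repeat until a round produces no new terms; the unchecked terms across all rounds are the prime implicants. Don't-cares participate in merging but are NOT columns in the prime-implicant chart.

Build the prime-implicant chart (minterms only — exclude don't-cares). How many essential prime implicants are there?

size-2^0 implicants → 00011(✓)  00111(✓)  01001(✓)  01011(✓)  01101(✓)  10001(✓)  10010(✓)  10100(✓)  11001(✓)  11010(✓)  11011(✓)  11100(✓)  11101(✓)  11110(✓)
size-2^1 implicants → -1001(✓)  -1011(✓)  -1101(✓)  0-011  00-11  01-01(✓)  010-1(✓)  1-001  1-010  1-100  11-01(✓)  11-10  110-1(✓)  1101-  111-0  1110-
size-2^2 implicants → -1-01  -10-1
Unchecked terms (primes): -1-01, -10-1, 0-011, 00-11, 1-001, 1-010, 1-100, 11-10, 1101-, 111-0, 1110-
Minterm coverage:
  m3 ⊆ 0-011,00-11
  m7 ⊆ 00-11 [E]
  m9 ⊆ -1-01,-10-1
  m13 ⊆ -1-01 [E]
  m17 ⊆ 1-001 [E]
  m18 ⊆ 1-010 [E]
  m25 ⊆ -1-01,-10-1,1-001
  m26 ⊆ 1-010,11-10,1101-
  m27 ⊆ -10-1,1101-
  m29 ⊆ -1-01,1110-
  m30 ⊆ 11-10,111-0
E = {-1-01, 00-11, 1-001, 1-010}

4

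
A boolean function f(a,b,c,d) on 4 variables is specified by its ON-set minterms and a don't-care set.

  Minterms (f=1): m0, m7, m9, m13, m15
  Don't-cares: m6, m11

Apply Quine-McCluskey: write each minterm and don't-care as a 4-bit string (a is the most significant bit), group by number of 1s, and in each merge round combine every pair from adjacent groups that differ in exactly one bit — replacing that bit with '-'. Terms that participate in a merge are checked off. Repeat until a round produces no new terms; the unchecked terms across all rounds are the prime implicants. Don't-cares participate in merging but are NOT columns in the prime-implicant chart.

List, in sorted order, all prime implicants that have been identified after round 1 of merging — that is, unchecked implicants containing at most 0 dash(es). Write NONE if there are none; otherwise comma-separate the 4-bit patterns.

Round 0: 0000 0110✓ 0111✓ 1001✓ 1011✓ 1101✓ 1111✓
Round 1: -111 011- 1-01✓ 1-11✓ 10-1✓ 11-1✓
Round 2: 1--1
PIs = {-111, 0000, 011-, 1--1}

0000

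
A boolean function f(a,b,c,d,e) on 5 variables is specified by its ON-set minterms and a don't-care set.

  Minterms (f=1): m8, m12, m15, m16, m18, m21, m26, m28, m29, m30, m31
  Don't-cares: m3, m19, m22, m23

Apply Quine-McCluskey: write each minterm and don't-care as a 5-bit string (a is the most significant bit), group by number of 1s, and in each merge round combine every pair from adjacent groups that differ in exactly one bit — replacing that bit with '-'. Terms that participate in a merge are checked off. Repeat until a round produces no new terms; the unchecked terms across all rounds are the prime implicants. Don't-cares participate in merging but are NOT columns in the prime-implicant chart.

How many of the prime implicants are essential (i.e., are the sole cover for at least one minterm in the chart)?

size-2^0 implicants → 00011(✓)  01000(✓)  01100(✓)  01111(✓)  10000(✓)  10010(✓)  10011(✓)  10101(✓)  10110(✓)  10111(✓)  11010(✓)  11100(✓)  11101(✓)  11110(✓)  11111(✓)
size-2^1 implicants → -0011  -1100  -1111  01-00  1-010(✓)  1-101(✓)  1-110(✓)  1-111(✓)  10-10(✓)  10-11(✓)  100-0  1001-(✓)  101-1(✓)  1011-(✓)  11-10(✓)  111-0(✓)  111-1(✓)  1110-(✓)  1111-(✓)
size-2^2 implicants → 1--10  1-1-1  1-11-  10-1-  111--
Unchecked terms (primes): -0011, -1100, -1111, 01-00, 1--10, 1-1-1, 1-11-, 10-1-, 100-0, 111--
Minterm coverage:
  m8 ⊆ 01-00 [E]
  m12 ⊆ -1100,01-00
  m15 ⊆ -1111 [E]
  m16 ⊆ 100-0 [E]
  m18 ⊆ 1--10,10-1-,100-0
  m21 ⊆ 1-1-1 [E]
  m26 ⊆ 1--10 [E]
  m28 ⊆ -1100,111--
  m29 ⊆ 1-1-1,111--
  m30 ⊆ 1--10,1-11-,111--
  m31 ⊆ -1111,1-1-1,1-11-,111--
E = {-1111, 01-00, 1--10, 1-1-1, 100-0}

5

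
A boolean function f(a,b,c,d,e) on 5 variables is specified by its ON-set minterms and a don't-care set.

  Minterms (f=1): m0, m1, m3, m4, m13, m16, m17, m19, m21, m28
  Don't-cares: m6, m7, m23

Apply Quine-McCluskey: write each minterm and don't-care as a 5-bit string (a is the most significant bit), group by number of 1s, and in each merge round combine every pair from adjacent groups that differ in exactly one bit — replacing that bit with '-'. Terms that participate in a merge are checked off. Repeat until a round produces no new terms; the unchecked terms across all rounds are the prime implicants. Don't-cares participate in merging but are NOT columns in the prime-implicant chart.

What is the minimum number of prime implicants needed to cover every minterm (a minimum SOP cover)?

6

size-2^0 implicants → 00000(✓)  00001(✓)  00011(✓)  00100(✓)  00110(✓)  00111(✓)  01101  10000(✓)  10001(✓)  10011(✓)  10101(✓)  10111(✓)  11100
size-2^1 implicants → -0000(✓)  -0001(✓)  -0011(✓)  -0111(✓)  00-00  00-11(✓)  000-1(✓)  0000-(✓)  001-0  0011-  10-01(✓)  10-11(✓)  100-1(✓)  1000-(✓)  101-1(✓)
size-2^2 implicants → -0-11  -00-1  -000-  10--1
Unchecked terms (primes): -0-11, -00-1, -000-, 00-00, 001-0, 0011-, 01101, 10--1, 11100
Minterm coverage:
  m0 ⊆ -000-,00-00
  m1 ⊆ -00-1,-000-
  m3 ⊆ -0-11,-00-1
  m4 ⊆ 00-00,001-0
  m13 ⊆ 01101 [E]
  m16 ⊆ -000- [E]
  m17 ⊆ -00-1,-000-,10--1
  m19 ⊆ -0-11,-00-1,10--1
  m21 ⊆ 10--1 [E]
  m28 ⊆ 11100 [E]
E = {-000-, 01101, 10--1, 11100}
Petrick residual → -0-11, 00-00
Cover = b'de + b'c'd' + a'b'd'e' + a'bcd'e + ab'e + abcd'e'  |cover|=6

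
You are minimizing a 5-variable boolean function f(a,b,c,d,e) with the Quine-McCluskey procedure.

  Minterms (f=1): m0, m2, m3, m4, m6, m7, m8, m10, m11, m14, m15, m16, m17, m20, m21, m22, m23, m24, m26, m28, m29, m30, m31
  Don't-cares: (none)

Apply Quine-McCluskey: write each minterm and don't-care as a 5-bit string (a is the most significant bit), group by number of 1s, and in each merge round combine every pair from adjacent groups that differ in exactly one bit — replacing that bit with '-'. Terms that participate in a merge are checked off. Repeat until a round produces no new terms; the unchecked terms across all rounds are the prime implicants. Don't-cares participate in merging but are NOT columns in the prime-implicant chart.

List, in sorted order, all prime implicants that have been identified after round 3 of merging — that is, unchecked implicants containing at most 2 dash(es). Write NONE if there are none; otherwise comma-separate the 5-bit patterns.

Round 0: 00000✓ 00010✓ 00011✓ 00100✓ 00110✓ 00111✓ 01000✓ 01010✓ 01011✓ 01110✓ 01111✓ 10000✓ 10001✓ 10100✓ 10101✓ 10110✓ 10111✓ 11000✓ 11010✓ 11100✓ 11101✓ 11110✓ 11111✓
Round 1: -0000✓ -0100✓ -0110✓ -0111✓ -1000✓ -1010✓ -1110✓ -1111✓ 0-000✓ 0-010✓ 0-011✓ 0-110✓ 0-111✓ 00-00✓ 00-10✓ 00-11✓ 000-0✓ 0001-✓ 001-0✓ 0011-✓ 01-10✓ 01-11✓ 010-0✓ 0101-✓ 0111-✓ 1-000✓ 1-100✓ 1-101✓ 1-110✓ 1-111✓ 10-00✓ 10-01✓ 1000-✓ 101-0✓ 101-1✓ 1010-✓ 1011-✓ 11-00✓ 11-10✓ 110-0✓ 111-0✓ 111-1✓ 1110-✓ 1111-✓
Round 2: --000 --110✓ --111✓ -0-00 -01-0 -011-✓ -1-10 -10-0 -111-✓ 0--10✓ 0--11✓ 0-0-0 0-01-✓ 0-11-✓ 00--0 00-1-✓ 01-1-✓ 1--00 1-1-0✓ 1-1-1✓ 1-10-✓ 1-11-✓ 10-0- 101--✓ 11--0 111--✓
Round 3: --11- 0--1- 1-1--
PIs = {--000, --11-, -0-00, -01-0, -1-10, -10-0, 0--1-, 0-0-0, 00--0, 1--00, 1-1--, 10-0-, 11--0}

--000, -0-00, -01-0, -1-10, -10-0, 0-0-0, 00--0, 1--00, 10-0-, 11--0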